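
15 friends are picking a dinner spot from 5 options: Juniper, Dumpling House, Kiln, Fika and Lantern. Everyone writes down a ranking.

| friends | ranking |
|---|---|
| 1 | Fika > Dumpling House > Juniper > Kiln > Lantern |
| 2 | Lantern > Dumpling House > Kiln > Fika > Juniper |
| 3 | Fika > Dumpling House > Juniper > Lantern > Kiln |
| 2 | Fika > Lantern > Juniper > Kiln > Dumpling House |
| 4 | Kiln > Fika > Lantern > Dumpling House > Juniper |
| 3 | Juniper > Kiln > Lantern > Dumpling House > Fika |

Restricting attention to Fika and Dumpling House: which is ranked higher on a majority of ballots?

Ballots ranking Fika above Dumpling House: 1 + 3 + 2 + 4 = 10.
Ballots ranking Dumpling House above Fika: 15 − 10 = 5.
Fika wins the head-to-head 10–5.

Fika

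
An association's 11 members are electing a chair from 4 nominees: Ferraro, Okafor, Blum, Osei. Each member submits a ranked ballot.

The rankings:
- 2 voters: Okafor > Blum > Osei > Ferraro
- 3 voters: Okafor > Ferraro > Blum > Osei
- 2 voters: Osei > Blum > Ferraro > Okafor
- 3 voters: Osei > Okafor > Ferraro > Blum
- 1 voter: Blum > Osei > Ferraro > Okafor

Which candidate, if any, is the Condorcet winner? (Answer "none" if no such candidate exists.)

none

Check each pair by majority over 11 ballots:
Ferraro–Okafor: Okafor 8–3.
Ferraro vs Blum: Ferraro wins 6–5.
Ferraro vs Osei: 3 for Ferraro, 8 for Osei — Osei by 8–3.
Okafor vs Blum: Okafor preferred on 2+3+3 = 8 ballots; Okafor wins 8–3.
Okafor vs Osei: Osei, 6–5.
Blum vs Osei: Blum wins 6–5.
Each candidate drops at least one matchup (Ferraro loses to Okafor; Okafor loses to Osei; Blum loses to Ferraro; Osei loses to Blum); the cycle Ferraro beats Blum beats Osei beats Ferraro rules out a Condorcet winner.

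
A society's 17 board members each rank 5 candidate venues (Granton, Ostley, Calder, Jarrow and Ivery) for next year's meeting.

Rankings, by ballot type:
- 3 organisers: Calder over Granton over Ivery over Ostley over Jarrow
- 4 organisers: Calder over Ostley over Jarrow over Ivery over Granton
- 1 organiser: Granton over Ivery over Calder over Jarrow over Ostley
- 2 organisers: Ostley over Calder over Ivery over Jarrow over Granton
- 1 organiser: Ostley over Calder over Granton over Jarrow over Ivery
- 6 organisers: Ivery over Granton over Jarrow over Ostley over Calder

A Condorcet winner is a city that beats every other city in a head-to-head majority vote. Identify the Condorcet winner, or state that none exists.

none

Head-to-head results (17 organisers):
Granton–Ostley: Granton 10–7.
Granton vs Calder: Granton is ranked higher on 1+6 = 7 ballots, Calder on 10. Calder wins 10–7.
Granton vs Jarrow: Granton, 11–6.
Granton–Ivery: Ivery 12–5.
Ostley vs Calder: Ostley is ranked higher on 2+1+6 = 9 ballots, Calder on 8. Ostley wins 9–8.
Ostley vs Jarrow: Ostley is ranked higher on 3+4+2+1 = 10 ballots, Jarrow on 7. Ostley wins 10–7.
Ostley vs Ivery: Ivery, 10–7.
Calder vs Jarrow: Calder preferred on 3+4+1+2+1 = 11 ballots; Calder wins 11–6.
Calder vs Ivery: Calder preferred on 3+4+2+1 = 10 ballots; Calder wins 10–7.
Jarrow vs Ivery: 5 to 12, Ivery.
Each city drops at least one matchup (Granton loses to Calder; Ostley loses to Granton; Calder loses to Ostley; Jarrow loses to Granton; Ivery loses to Calder); the cycle Granton > Ostley > Calder > Granton rules out a Condorcet winner.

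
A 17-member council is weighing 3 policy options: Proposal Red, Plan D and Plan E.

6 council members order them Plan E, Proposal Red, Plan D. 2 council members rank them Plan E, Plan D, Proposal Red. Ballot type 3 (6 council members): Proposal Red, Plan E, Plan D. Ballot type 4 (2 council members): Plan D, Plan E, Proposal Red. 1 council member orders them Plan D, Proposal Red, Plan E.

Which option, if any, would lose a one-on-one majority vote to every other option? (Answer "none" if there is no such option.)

Pairwise majorities:
Proposal Red vs Plan D: 6+6 = 12 for Proposal Red, 5 for Plan D — Proposal Red by 12–5.
Proposal Red vs Plan E: Plan E, 10–7.
Plan D vs Plan E: 2+1 = 3 for Plan D, 14 for Plan E — Plan E by 14–3.
Plan D loses to every other option — it is the Condorcet loser.

Plan D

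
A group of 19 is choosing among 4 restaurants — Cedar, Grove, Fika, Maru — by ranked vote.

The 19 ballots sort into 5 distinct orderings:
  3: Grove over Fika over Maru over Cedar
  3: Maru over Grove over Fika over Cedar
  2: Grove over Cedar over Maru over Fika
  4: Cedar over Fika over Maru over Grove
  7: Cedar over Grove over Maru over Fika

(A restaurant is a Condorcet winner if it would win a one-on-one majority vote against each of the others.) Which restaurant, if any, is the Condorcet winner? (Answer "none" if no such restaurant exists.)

Check each pair by majority over 19 ballots:
Cedar vs Grove: Cedar, 11–8.
Cedar vs Fika: Cedar, 13–6.
Cedar vs Maru: Cedar, 13–6.
Grove–Fika: Grove 15–4.
Grove vs Maru: Grove, 12–7.
Fika vs Maru: Maru wins 12–7.
Cedar beats each of Grove, Fika, Maru — Cedar is the Condorcet winner.

Cedar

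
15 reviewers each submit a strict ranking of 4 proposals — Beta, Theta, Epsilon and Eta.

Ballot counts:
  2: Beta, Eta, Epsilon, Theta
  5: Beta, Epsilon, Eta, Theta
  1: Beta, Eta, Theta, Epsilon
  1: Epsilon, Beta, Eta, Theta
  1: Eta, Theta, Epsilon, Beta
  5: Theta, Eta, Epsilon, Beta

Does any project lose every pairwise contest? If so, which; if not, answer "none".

Head-to-head results (15 reviewers):
Beta vs Theta: 9 to 6, Beta.
Beta vs Epsilon: Beta is ranked higher on 2+5+1 = 8 ballots, Epsilon on 7. Beta wins 8–7.
Beta–Eta: Beta 9–6.
Theta–Epsilon: Epsilon 8–7.
Theta vs Eta: Eta, 10–5.
Epsilon vs Eta: Epsilon is ranked higher on 5+1 = 6 ballots, Eta on 9. Eta wins 9–6.
Only Theta has no wins; Theta is the Condorcet loser.

Theta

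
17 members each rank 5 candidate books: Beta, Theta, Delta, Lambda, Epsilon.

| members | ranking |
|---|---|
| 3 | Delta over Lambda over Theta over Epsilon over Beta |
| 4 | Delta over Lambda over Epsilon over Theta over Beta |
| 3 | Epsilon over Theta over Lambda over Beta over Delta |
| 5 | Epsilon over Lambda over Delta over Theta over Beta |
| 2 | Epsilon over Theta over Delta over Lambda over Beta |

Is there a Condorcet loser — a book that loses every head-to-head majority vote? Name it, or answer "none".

Beta

Pairwise majorities:
Beta vs Theta: Beta is ranked higher on 0 ballots, Theta on 17. Theta wins 17–0.
Beta–Delta: Delta 14–3.
Beta vs Lambda: 0 to 17, Lambda.
Beta vs Epsilon: Beta is ranked higher on 0 ballots, Epsilon on 17. Epsilon wins 17–0.
Theta vs Delta: 3+2 = 5 for Theta, 12 for Delta — Delta by 12–5.
Theta vs Lambda: Lambda, 12–5.
Theta vs Epsilon: Theta is ranked higher on 3 ballots, Epsilon on 14. Epsilon wins 14–3.
Delta vs Lambda: Delta wins 9–8.
Delta vs Epsilon: Epsilon wins 10–7.
Lambda vs Epsilon: Epsilon, 10–7.
Only Beta has no wins; Beta is the Condorcet loser.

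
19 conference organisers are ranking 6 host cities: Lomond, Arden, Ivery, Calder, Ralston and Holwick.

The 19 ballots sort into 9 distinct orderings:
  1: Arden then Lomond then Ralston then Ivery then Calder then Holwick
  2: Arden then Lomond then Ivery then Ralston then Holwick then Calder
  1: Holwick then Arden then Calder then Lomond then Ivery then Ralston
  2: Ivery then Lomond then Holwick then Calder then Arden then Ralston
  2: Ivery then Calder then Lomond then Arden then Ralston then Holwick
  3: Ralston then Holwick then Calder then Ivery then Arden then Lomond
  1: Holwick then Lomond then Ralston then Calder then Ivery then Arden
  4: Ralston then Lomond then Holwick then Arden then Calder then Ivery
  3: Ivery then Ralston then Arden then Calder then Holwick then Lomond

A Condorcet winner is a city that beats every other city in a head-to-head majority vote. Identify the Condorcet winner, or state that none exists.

Ivery

Pairwise majorities:
Lomond–Arden: Arden 10–9.
Lomond–Ivery: Ivery 10–9.
Lomond vs Calder: Lomond wins 10–9.
Lomond vs Ralston: Ralston wins 10–9.
Lomond vs Holwick: Lomond, 11–8.
Arden vs Ivery: Ivery wins 11–8.
Arden vs Calder: Arden wins 11–8.
Arden vs Ralston: Ralston, 11–8.
Arden–Holwick: Holwick 11–8.
Ivery vs Calder: Ivery wins 10–9.
Ivery–Ralston: Ivery 10–9.
Ivery–Holwick: Ivery 10–9.
Calder vs Ralston: Ralston wins 14–5.
Calder vs Holwick: Holwick, 13–6.
Ralston–Holwick: Ralston 15–4.
Ivery defeats every rival head-to-head and is the Condorcet winner.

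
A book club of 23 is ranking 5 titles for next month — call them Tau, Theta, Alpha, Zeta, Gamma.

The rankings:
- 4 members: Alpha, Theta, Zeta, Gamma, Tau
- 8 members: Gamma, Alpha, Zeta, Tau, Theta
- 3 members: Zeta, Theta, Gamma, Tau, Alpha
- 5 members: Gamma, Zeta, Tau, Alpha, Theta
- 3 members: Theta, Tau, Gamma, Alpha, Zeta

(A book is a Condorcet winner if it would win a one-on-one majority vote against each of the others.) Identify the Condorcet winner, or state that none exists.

Gamma

Pairwise majorities:
Tau vs Theta: Tau, 13–10.
Tau vs Alpha: Alpha wins 12–11.
Tau vs Zeta: Zeta wins 20–3.
Tau–Gamma: Gamma 20–3.
Theta–Alpha: Alpha 17–6.
Theta vs Zeta: Zeta, 16–7.
Theta vs Gamma: Gamma wins 13–10.
Alpha–Zeta: Alpha 15–8.
Alpha–Gamma: Gamma 19–4.
Zeta vs Gamma: Gamma, 16–7.
Only Gamma has no losses; Gamma is the Condorcet winner.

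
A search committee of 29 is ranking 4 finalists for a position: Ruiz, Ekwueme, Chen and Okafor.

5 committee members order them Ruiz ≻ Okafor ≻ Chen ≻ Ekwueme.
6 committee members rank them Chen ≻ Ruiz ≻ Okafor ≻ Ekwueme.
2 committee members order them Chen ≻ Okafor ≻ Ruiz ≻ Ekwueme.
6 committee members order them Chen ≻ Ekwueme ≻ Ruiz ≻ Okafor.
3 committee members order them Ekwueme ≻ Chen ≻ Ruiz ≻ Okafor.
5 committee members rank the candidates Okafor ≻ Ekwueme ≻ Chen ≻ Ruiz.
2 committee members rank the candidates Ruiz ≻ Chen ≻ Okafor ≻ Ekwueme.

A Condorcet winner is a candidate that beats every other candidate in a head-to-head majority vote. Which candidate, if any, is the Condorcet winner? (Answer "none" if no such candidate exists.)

Chen

Head-to-head results (29 committee members):
Ruiz vs Ekwueme: 15 to 14, Ruiz.
Ruiz vs Chen: 7 to 22, Chen.
Ruiz vs Okafor: Ruiz preferred on 5+6+6+3+2 = 22 ballots; Ruiz wins 22–7.
Ekwueme vs Chen: 3+5 = 8 for Ekwueme, 21 for Chen — Chen by 21–8.
Ekwueme vs Okafor: Ekwueme preferred on 6+3 = 9 ballots; Okafor wins 20–9.
Chen vs Okafor: Chen is ranked higher on 6+2+6+3+2 = 19 ballots, Okafor on 10. Chen wins 19–10.
Only Chen has no losses; Chen is the Condorcet winner.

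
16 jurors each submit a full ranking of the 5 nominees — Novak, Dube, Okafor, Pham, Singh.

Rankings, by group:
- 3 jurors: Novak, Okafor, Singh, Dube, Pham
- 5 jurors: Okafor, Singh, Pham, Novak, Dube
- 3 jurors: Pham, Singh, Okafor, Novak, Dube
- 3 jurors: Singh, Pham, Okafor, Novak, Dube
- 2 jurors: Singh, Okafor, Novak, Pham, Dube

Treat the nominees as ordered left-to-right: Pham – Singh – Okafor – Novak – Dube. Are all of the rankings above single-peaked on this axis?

Axis positions: Pham=1, Singh=2, Okafor=3, Novak=4, Dube=5.
Group 1 (peak Novak at position 4): ranking walks positions 4-3-2-5-1, expanding outward from the peak — single-peaked.
Group 2 (peak Okafor at position 3): ranking walks positions 3-2-1-4-5, expanding outward from the peak — single-peaked.
Group 3 (peak Pham at position 1): ranking walks positions 1-2-3-4-5, expanding outward from the peak — single-peaked.
Group 4 (peak Singh at position 2): ranking walks positions 2-1-3-4-5, expanding outward from the peak — single-peaked.
Group 5 (peak Singh at position 2): ranking walks positions 2-3-4-1-5, expanding outward from the peak — single-peaked.
Every ranking is single-peaked on this axis.

yes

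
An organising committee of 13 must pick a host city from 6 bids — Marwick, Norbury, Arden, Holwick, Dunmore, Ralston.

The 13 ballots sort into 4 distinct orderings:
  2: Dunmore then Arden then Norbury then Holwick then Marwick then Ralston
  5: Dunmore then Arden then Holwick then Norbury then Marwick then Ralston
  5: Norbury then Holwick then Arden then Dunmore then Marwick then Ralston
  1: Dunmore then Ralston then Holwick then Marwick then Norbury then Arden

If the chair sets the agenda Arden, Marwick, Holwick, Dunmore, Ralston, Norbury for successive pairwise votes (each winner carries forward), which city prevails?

Dunmore

Round 1: Arden vs Marwick — 12–1, Arden advances.
Round 2: Arden vs Holwick — 7–6, Arden advances.
Round 3: Arden vs Dunmore — 5–8, Dunmore advances.
Round 4: Dunmore vs Ralston — 13–0, Dunmore advances.
Round 5: Dunmore vs Norbury — 8–5, Dunmore advances.
Dunmore survives the agenda.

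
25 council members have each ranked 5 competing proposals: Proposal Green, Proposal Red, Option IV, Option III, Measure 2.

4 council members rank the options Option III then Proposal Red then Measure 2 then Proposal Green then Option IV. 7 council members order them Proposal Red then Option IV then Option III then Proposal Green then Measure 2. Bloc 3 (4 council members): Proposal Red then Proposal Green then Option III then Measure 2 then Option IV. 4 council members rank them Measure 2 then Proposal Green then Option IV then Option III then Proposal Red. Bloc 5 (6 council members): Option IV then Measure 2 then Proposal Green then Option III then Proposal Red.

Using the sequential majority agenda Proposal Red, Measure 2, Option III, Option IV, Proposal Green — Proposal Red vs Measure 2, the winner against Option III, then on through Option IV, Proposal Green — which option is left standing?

Option IV

Round 1: Proposal Red vs Measure 2 — 15–10, Proposal Red advances.
Round 2: Proposal Red vs Option III — 11–14, Option III advances.
Round 3: Option III vs Option IV — 8–17, Option IV advances.
Round 4: Option IV vs Proposal Green — 13–12, Option IV advances.
The agenda winner is Option IV.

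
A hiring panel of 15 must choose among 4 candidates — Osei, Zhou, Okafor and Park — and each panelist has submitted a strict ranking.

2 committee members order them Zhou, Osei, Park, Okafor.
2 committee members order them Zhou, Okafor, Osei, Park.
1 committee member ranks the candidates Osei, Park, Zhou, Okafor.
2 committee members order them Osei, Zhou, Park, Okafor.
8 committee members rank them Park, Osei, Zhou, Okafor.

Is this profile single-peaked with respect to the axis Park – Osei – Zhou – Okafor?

Axis positions: Park=1, Osei=2, Zhou=3, Okafor=4.
Faction 1 (peak Zhou at position 3): ranking walks positions 3-2-1-4, expanding outward from the peak — single-peaked.
Faction 2 (peak Zhou at position 3): ranking walks positions 3-4-2-1, expanding outward from the peak — single-peaked.
Faction 3 (peak Osei at position 2): ranking walks positions 2-1-3-4, expanding outward from the peak — single-peaked.
Faction 4 (peak Osei at position 2): ranking walks positions 2-3-1-4, expanding outward from the peak — single-peaked.
Faction 5 (peak Park at position 1): ranking walks positions 1-2-3-4, expanding outward from the peak — single-peaked.
Every ranking is single-peaked on this axis.

yes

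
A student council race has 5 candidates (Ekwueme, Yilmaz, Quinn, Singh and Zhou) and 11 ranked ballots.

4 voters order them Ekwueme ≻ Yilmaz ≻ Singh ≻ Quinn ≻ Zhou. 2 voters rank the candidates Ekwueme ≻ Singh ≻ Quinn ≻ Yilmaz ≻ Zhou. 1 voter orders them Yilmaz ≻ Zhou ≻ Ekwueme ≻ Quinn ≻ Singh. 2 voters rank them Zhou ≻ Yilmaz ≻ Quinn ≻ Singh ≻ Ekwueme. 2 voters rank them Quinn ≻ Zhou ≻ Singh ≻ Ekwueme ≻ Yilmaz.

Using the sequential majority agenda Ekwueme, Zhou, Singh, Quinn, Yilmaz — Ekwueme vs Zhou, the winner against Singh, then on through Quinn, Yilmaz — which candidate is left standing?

Ekwueme

Round 1: Ekwueme vs Zhou — 6–5, Ekwueme advances.
Round 2: Ekwueme vs Singh — 7–4, Ekwueme advances.
Round 3: Ekwueme vs Quinn — 7–4, Ekwueme advances.
Round 4: Ekwueme vs Yilmaz — 8–3, Ekwueme advances.
The agenda winner is Ekwueme.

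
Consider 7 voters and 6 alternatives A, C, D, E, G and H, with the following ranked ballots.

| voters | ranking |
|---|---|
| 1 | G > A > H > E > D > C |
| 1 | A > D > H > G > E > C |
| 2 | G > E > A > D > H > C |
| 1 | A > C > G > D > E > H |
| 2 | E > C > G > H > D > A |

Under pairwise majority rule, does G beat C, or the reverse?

G

Ballots ranking G above C: 1 + 1 + 2 = 4.
Ballots ranking C above G: 7 − 4 = 3.
G wins the head-to-head 4–3.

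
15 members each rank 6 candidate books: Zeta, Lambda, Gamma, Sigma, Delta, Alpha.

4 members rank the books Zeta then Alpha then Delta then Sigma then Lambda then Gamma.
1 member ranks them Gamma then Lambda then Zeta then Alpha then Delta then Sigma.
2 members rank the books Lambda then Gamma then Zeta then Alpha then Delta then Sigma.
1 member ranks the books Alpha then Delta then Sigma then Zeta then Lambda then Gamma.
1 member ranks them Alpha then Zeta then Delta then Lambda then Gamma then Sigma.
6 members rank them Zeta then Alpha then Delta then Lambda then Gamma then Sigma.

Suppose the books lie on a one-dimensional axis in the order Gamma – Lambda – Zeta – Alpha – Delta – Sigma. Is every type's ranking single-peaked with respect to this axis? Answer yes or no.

yes

Axis positions: Gamma=1, Lambda=2, Zeta=3, Alpha=4, Delta=5, Sigma=6.
Type 1 (peak Zeta at position 3): ranking walks positions 3-4-5-6-2-1, expanding outward from the peak — single-peaked.
Type 2 (peak Gamma at position 1): ranking walks positions 1-2-3-4-5-6, expanding outward from the peak — single-peaked.
Type 3 (peak Lambda at position 2): ranking walks positions 2-1-3-4-5-6, expanding outward from the peak — single-peaked.
Type 4 (peak Alpha at position 4): ranking walks positions 4-5-6-3-2-1, expanding outward from the peak — single-peaked.
Type 5 (peak Alpha at position 4): ranking walks positions 4-3-5-2-1-6, expanding outward from the peak — single-peaked.
Type 6 (peak Zeta at position 3): ranking walks positions 3-4-5-2-1-6, expanding outward from the peak — single-peaked.
Every ranking is single-peaked on this axis.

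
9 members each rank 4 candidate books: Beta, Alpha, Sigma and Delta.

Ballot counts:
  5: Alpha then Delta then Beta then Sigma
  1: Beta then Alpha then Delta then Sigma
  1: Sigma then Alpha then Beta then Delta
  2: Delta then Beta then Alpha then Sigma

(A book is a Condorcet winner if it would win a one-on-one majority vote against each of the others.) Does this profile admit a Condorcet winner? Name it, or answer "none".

Alpha

Head-to-head results (9 members):
Beta vs Alpha: Alpha, 6–3.
Beta–Sigma: Beta 8–1.
Beta vs Delta: Delta wins 7–2.
Alpha vs Sigma: Alpha, 8–1.
Alpha vs Delta: Alpha, 7–2.
Sigma vs Delta: Delta, 8–1.
Only Alpha has no losses; Alpha is the Condorcet winner.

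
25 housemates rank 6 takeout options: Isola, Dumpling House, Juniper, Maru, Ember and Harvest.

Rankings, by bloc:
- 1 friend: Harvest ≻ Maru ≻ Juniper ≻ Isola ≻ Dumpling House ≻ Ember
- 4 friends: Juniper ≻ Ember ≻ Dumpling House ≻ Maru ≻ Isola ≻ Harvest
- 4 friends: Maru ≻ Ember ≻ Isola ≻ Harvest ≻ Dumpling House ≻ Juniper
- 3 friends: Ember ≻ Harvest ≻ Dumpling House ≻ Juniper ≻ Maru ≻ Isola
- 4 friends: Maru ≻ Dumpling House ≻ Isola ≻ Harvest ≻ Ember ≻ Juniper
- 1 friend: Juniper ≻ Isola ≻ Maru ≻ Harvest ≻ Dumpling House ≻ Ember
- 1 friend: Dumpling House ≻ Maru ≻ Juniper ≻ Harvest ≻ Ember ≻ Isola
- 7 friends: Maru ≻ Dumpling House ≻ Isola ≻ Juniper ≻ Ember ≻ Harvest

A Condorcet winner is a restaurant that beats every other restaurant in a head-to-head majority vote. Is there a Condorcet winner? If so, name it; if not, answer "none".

Maru

Check each pair by majority over 25 ballots:
Isola vs Dumpling House: 1+4+1 = 6 for Isola, 19 for Dumpling House — Dumpling House by 19–6.
Isola vs Juniper: 4+4+7 = 15 for Isola, 10 for Juniper — Isola by 15–10.
Isola vs Maru: 1 to 24, Maru.
Isola vs Ember: 13 to 12, Isola.
Isola vs Harvest: 20 to 5, Isola.
Dumpling House vs Juniper: Dumpling House is ranked higher on 4+3+4+1+7 = 19 ballots, Juniper on 6. Dumpling House wins 19–6.
Dumpling House vs Maru: 4+3+1 = 8 for Dumpling House, 17 for Maru — Maru by 17–8.
Dumpling House vs Ember: 14 to 11, Dumpling House.
Dumpling House vs Harvest: 16 to 9, Dumpling House.
Juniper vs Maru: Juniper is ranked higher on 4+3+1 = 8 ballots, Maru on 17. Maru wins 17–8.
Juniper vs Ember: Juniper preferred on 1+4+1+1+7 = 14 ballots; Juniper wins 14–11.
Juniper vs Harvest: Juniper is ranked higher on 4+1+1+7 = 13 ballots, Harvest on 12. Juniper wins 13–12.
Maru vs Ember: 1+4+4+1+1+7 = 18 for Maru, 7 for Ember — Maru by 18–7.
Maru vs Harvest: 4+4+4+1+1+7 = 21 for Maru, 4 for Harvest — Maru by 21–4.
Ember vs Harvest: 4+4+3+7 = 18 for Ember, 7 for Harvest — Ember by 18–7.
Maru wins every pairwise contest, so Maru is the Condorcet winner.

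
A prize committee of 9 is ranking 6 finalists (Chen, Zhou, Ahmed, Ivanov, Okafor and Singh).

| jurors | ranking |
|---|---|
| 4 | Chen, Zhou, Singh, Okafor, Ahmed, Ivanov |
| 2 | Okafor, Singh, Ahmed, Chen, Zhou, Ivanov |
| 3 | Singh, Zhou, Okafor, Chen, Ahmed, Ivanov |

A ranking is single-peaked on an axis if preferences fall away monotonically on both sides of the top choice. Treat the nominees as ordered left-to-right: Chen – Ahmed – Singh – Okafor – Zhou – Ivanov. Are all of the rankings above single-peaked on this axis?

no

Axis positions: Chen=1, Ahmed=2, Singh=3, Okafor=4, Zhou=5, Ivanov=6.
Cluster 1: ranking walks positions 1-5-3-4-2-6; Zhou is ranked above Ahmed even though Ahmed lies between Zhou and the peak Chen on the axis — preferences dip and rise again. Not single-peaked.
Cluster 2 (peak Okafor at position 4): ranking walks positions 4-3-2-1-5-6, expanding outward from the peak — single-peaked.
Cluster 3: ranking walks positions 3-5-4-1-2-6; Zhou is ranked above Okafor even though Okafor lies between Zhou and the peak Singh on the axis — preferences dip and rise again. Not single-peaked.
Cluster 1 violates single-peakedness, so the profile is not single-peaked on this axis.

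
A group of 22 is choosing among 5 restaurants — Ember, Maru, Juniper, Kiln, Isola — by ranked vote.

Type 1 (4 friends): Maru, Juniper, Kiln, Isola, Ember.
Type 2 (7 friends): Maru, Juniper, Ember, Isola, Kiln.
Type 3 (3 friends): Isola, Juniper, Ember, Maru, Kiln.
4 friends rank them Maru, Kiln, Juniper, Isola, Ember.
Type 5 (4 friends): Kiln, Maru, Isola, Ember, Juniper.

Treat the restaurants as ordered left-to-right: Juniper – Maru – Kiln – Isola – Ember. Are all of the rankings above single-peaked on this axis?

no

Axis positions: Juniper=1, Maru=2, Kiln=3, Isola=4, Ember=5.
Type 1 (peak Maru at position 2): ranking walks positions 2-1-3-4-5, expanding outward from the peak — single-peaked.
Type 2: ranking walks positions 2-1-5-4-3; Ember is ranked above Kiln even though Kiln lies between Ember and the peak Maru on the axis — preferences dip and rise again. Not single-peaked.
Type 3: ranking walks positions 4-1-5-2-3; Juniper is ranked above Kiln even though Kiln lies between Juniper and the peak Isola on the axis — preferences dip and rise again. Not single-peaked.
Type 4 (peak Maru at position 2): ranking walks positions 2-3-1-4-5, expanding outward from the peak — single-peaked.
Type 5 (peak Kiln at position 3): ranking walks positions 3-2-4-5-1, expanding outward from the peak — single-peaked.
Type 2 violates single-peakedness, so the profile is not single-peaked on this axis.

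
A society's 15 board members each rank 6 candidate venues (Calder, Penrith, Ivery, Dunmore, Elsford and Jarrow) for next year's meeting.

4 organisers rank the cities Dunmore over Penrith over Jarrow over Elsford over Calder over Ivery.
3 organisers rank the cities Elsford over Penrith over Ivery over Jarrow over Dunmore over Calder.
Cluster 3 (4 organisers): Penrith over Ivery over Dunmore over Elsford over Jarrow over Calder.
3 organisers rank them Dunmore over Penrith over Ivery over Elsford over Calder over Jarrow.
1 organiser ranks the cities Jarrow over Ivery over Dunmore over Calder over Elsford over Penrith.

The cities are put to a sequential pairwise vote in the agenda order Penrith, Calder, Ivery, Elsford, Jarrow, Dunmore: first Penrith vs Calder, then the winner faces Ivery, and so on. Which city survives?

Round 1: Penrith vs Calder — 14–1, Penrith advances.
Round 2: Penrith vs Ivery — 14–1, Penrith advances.
Round 3: Penrith vs Elsford — 11–4, Penrith advances.
Round 4: Penrith vs Jarrow — 14–1, Penrith advances.
Round 5: Penrith vs Dunmore — 7–8, Dunmore advances.
The agenda winner is Dunmore.

Dunmore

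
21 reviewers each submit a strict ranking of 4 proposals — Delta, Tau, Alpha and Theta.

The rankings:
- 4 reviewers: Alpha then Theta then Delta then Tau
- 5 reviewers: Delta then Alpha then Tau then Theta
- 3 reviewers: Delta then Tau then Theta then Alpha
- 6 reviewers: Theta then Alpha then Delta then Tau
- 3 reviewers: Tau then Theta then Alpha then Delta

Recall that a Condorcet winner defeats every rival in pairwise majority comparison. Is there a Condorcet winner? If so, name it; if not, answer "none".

Pairwise majorities:
Delta vs Tau: Delta wins 18–3.
Delta–Alpha: Alpha 13–8.
Delta vs Theta: Theta, 13–8.
Tau vs Alpha: Alpha wins 15–6.
Tau vs Theta: Tau, 11–10.
Alpha–Theta: Theta 12–9.
Every project loses at least once (Delta loses to Alpha; Tau loses to Delta; Alpha loses to Theta; Theta loses to Tau). The majority relation contains the cycle Delta > Tau > Theta > Delta, so there is no Condorcet winner.

none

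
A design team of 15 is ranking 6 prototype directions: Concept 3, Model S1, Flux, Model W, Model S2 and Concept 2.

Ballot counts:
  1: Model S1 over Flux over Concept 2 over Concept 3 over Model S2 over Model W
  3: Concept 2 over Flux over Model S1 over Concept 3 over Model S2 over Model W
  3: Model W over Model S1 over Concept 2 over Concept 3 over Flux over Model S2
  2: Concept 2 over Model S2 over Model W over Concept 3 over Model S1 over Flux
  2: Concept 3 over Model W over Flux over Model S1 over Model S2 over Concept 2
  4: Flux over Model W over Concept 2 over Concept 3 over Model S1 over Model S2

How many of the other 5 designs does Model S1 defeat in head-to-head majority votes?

1

Model S1 against each rival (15 engineers):
Model S1 vs Concept 3: 7 to 8, Concept 3.
Model S1 vs Flux: Model S1 preferred on 1+3+2 = 6 ballots; Flux wins 9–6.
Model S1 vs Model W: Model S1 preferred on 1+3 = 4 ballots; Model W wins 11–4.
Model S1 vs Model S2: 13 to 2, Model S1.
Model S1 vs Concept 2: 1+3+2 = 6 for Model S1, 9 for Concept 2 — Concept 2 by 9–6.
Model S1 beats Model S2; loses to Concept 3, Flux, Model W, Concept 2 — 1 pairwise win.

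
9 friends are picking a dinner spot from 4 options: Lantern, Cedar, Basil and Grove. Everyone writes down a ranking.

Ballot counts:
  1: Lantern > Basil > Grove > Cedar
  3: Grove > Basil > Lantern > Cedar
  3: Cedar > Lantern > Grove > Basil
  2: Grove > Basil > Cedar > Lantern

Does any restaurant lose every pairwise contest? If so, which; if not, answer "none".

Head-to-head results (9 friends):
Lantern–Cedar: Cedar 5–4.
Lantern vs Basil: Basil wins 5–4.
Lantern–Grove: Grove 5–4.
Cedar vs Basil: Cedar preferred on 3 ballots; Basil wins 6–3.
Cedar vs Grove: Grove wins 6–3.
Basil vs Grove: Basil preferred on 1 ballot; Grove wins 8–1.
Lantern is beaten in every head-to-head and is the Condorcet loser.

Lantern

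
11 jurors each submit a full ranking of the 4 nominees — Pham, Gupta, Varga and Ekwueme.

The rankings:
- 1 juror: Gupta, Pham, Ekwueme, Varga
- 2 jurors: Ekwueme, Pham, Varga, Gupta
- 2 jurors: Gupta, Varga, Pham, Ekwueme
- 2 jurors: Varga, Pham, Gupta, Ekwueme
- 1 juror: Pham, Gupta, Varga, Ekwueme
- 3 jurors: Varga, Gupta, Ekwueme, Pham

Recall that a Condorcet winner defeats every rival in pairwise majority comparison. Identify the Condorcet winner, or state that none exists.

Varga

Check each pair by majority over 11 ballots:
Pham vs Gupta: Pham preferred on 2+2+1 = 5 ballots; Gupta wins 6–5.
Pham vs Varga: 1+2+1 = 4 for Pham, 7 for Varga — Varga by 7–4.
Pham vs Ekwueme: 1+2+2+1 = 6 for Pham, 5 for Ekwueme — Pham by 6–5.
Gupta vs Varga: 4 to 7, Varga.
Gupta vs Ekwueme: 9 to 2, Gupta.
Varga vs Ekwueme: Varga is ranked higher on 2+2+1+3 = 8 ballots, Ekwueme on 3. Varga wins 8–3.
Varga wins every pairwise contest, so Varga is the Condorcet winner.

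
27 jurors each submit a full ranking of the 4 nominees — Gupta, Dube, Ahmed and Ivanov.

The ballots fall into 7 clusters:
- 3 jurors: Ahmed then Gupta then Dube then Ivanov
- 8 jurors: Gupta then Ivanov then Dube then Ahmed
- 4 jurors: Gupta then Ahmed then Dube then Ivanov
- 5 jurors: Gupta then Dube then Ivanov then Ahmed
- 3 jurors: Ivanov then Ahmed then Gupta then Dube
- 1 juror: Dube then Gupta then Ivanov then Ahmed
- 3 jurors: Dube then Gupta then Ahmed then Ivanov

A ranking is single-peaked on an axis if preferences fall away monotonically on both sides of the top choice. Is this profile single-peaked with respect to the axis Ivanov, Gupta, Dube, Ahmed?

no

Axis positions: Ivanov=1, Gupta=2, Dube=3, Ahmed=4.
Cluster 1: ranking walks positions 4-2-3-1; Gupta is ranked above Dube even though Dube lies between Gupta and the peak Ahmed on the axis — preferences dip and rise again. Not single-peaked.
Cluster 2 (peak Gupta at position 2): ranking walks positions 2-1-3-4, expanding outward from the peak — single-peaked.
Cluster 3: ranking walks positions 2-4-3-1; Ahmed is ranked above Dube even though Dube lies between Ahmed and the peak Gupta on the axis — preferences dip and rise again. Not single-peaked.
Cluster 4 (peak Gupta at position 2): ranking walks positions 2-3-1-4, expanding outward from the peak — single-peaked.
Cluster 5: ranking walks positions 1-4-2-3; Ahmed is ranked above Gupta even though Gupta lies between Ahmed and the peak Ivanov on the axis — preferences dip and rise again. Not single-peaked.
Cluster 6 (peak Dube at position 3): ranking walks positions 3-2-1-4, expanding outward from the peak — single-peaked.
Cluster 7 (peak Dube at position 3): ranking walks positions 3-2-4-1, expanding outward from the peak — single-peaked.
Cluster 1 violates single-peakedness, so the profile is not single-peaked on this axis.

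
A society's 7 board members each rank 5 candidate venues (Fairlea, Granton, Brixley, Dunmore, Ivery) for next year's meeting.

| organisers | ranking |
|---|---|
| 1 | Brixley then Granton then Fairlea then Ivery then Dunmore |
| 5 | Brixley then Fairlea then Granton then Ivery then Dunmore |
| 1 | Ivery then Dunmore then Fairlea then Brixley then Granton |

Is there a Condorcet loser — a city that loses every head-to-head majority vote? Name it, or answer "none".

Head-to-head results (7 organisers):
Fairlea vs Granton: 6 to 1, Fairlea.
Fairlea vs Brixley: 1 for Fairlea, 6 for Brixley — Brixley by 6–1.
Fairlea vs Dunmore: 6 to 1, Fairlea.
Fairlea vs Ivery: Fairlea wins 6–1.
Granton vs Brixley: 0 for Granton, 7 for Brixley — Brixley by 7–0.
Granton vs Dunmore: Granton preferred on 1+5 = 6 ballots; Granton wins 6–1.
Granton vs Ivery: Granton, 6–1.
Brixley vs Dunmore: Brixley is ranked higher on 1+5 = 6 ballots, Dunmore on 1. Brixley wins 6–1.
Brixley vs Ivery: Brixley, 6–1.
Dunmore vs Ivery: Ivery, 7–0.
Dunmore is beaten in every head-to-head and is the Condorcet loser.

Dunmore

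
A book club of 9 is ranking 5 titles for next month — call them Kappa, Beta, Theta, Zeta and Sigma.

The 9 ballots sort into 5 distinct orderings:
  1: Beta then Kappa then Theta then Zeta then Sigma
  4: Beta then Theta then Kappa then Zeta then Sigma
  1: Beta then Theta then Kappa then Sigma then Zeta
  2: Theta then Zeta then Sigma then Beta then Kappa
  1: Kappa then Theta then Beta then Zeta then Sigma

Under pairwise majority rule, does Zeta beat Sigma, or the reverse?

Zeta

Ballots ranking Zeta above Sigma: 1 + 4 + 2 + 1 = 8.
Ballots ranking Sigma above Zeta: 9 − 8 = 1.
Zeta wins the head-to-head 8–1.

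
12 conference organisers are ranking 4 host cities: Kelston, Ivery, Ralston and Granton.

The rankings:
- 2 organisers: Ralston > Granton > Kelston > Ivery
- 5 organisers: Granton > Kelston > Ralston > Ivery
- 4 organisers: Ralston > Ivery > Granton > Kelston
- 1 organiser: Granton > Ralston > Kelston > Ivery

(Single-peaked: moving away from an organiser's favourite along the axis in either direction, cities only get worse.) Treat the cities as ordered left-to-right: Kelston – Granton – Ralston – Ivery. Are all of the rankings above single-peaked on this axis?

yes

Axis positions: Kelston=1, Granton=2, Ralston=3, Ivery=4.
Cluster 1 (peak Ralston at position 3): ranking walks positions 3-2-1-4, expanding outward from the peak — single-peaked.
Cluster 2 (peak Granton at position 2): ranking walks positions 2-1-3-4, expanding outward from the peak — single-peaked.
Cluster 3 (peak Ralston at position 3): ranking walks positions 3-4-2-1, expanding outward from the peak — single-peaked.
Cluster 4 (peak Granton at position 2): ranking walks positions 2-3-1-4, expanding outward from the peak — single-peaked.
Every ranking is single-peaked on this axis.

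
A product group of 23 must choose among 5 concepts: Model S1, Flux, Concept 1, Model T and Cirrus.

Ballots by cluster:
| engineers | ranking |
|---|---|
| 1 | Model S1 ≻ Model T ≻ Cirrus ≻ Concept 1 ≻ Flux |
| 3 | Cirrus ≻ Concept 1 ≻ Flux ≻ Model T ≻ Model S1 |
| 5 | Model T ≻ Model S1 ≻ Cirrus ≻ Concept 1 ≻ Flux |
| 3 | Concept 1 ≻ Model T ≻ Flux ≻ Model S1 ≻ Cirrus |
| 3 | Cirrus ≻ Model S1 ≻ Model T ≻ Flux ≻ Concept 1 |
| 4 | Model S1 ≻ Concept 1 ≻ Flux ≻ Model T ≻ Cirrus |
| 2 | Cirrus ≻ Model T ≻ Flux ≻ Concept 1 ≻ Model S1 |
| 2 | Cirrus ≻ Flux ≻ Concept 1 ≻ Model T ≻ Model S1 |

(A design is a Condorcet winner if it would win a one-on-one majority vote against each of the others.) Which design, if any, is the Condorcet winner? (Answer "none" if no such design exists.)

none

Pairwise majorities:
Model S1 vs Flux: Model S1 wins 13–10.
Model S1 vs Concept 1: 1+5+3+4 = 13 for Model S1, 10 for Concept 1 — Model S1 by 13–10.
Model S1 vs Model T: Model T wins 15–8.
Model S1 vs Cirrus: 13 to 10, Model S1.
Flux vs Concept 1: Flux is ranked higher on 3+2+2 = 7 ballots, Concept 1 on 16. Concept 1 wins 16–7.
Flux vs Model T: Model T wins 14–9.
Flux vs Cirrus: Cirrus, 16–7.
Concept 1 vs Model T: Concept 1 preferred on 3+3+4+2 = 12 ballots; Concept 1 wins 12–11.
Concept 1 vs Cirrus: Cirrus, 16–7.
Model T vs Cirrus: Model T preferred on 1+5+3+4 = 13 ballots; Model T wins 13–10.
No design is unbeaten: Model S1 loses to Model T; Flux loses to Model S1; Concept 1 loses to Model S1; Model T loses to Concept 1; Cirrus loses to Model S1. In particular Model S1 > Concept 1 > Model T > Model S1 is a majority cycle — no Condorcet winner exists.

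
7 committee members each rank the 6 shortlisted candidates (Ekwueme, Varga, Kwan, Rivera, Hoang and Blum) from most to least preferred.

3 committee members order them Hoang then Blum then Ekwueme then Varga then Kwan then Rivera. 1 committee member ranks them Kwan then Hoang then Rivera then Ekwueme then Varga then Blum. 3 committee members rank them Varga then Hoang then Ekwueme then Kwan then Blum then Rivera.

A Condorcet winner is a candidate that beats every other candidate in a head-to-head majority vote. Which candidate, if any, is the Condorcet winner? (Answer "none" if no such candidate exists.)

Hoang

Head-to-head results (7 committee members):
Ekwueme–Varga: Ekwueme 4–3.
Ekwueme vs Kwan: Ekwueme, 6–1.
Ekwueme vs Rivera: Ekwueme preferred on 3+3 = 6 ballots; Ekwueme wins 6–1.
Ekwueme vs Hoang: Hoang wins 7–0.
Ekwueme–Blum: Ekwueme 4–3.
Varga vs Kwan: Varga is ranked higher on 3+3 = 6 ballots, Kwan on 1. Varga wins 6–1.
Varga vs Rivera: 6 to 1, Varga.
Varga vs Hoang: 3 for Varga, 4 for Hoang — Hoang by 4–3.
Varga vs Blum: Varga is ranked higher on 1+3 = 4 ballots, Blum on 3. Varga wins 4–3.
Kwan vs Rivera: 7 to 0, Kwan.
Kwan vs Hoang: 1 for Kwan, 6 for Hoang — Hoang by 6–1.
Kwan vs Blum: Kwan preferred on 1+3 = 4 ballots; Kwan wins 4–3.
Rivera vs Hoang: Hoang, 7–0.
Rivera vs Blum: Rivera preferred on 1 ballot; Blum wins 6–1.
Hoang vs Blum: Hoang, 7–0.
Hoang wins every pairwise contest, so Hoang is the Condorcet winner.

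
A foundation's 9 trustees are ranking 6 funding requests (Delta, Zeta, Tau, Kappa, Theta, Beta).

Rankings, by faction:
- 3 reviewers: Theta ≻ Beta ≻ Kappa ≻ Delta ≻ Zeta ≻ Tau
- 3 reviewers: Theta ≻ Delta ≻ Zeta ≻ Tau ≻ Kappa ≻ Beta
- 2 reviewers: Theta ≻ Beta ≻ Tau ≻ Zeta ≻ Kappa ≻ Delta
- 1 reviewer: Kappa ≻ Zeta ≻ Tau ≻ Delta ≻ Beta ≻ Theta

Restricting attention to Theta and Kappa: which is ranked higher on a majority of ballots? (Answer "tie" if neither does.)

Ballots ranking Theta above Kappa: 3 + 3 + 2 = 8.
Ballots ranking Kappa above Theta: 9 − 8 = 1.
Theta wins the head-to-head 8–1.

Theta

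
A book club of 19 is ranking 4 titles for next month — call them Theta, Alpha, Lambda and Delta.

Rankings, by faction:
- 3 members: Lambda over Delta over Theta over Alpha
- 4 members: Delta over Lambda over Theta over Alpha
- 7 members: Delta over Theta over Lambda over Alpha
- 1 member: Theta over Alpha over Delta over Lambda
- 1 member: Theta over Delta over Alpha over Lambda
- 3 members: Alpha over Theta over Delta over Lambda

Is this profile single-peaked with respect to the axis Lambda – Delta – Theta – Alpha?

yes

Axis positions: Lambda=1, Delta=2, Theta=3, Alpha=4.
Faction 1 (peak Lambda at position 1): ranking walks positions 1-2-3-4, expanding outward from the peak — single-peaked.
Faction 2 (peak Delta at position 2): ranking walks positions 2-1-3-4, expanding outward from the peak — single-peaked.
Faction 3 (peak Delta at position 2): ranking walks positions 2-3-1-4, expanding outward from the peak — single-peaked.
Faction 4 (peak Theta at position 3): ranking walks positions 3-4-2-1, expanding outward from the peak — single-peaked.
Faction 5 (peak Theta at position 3): ranking walks positions 3-2-4-1, expanding outward from the peak — single-peaked.
Faction 6 (peak Alpha at position 4): ranking walks positions 4-3-2-1, expanding outward from the peak — single-peaked.
Every ranking is single-peaked on this axis.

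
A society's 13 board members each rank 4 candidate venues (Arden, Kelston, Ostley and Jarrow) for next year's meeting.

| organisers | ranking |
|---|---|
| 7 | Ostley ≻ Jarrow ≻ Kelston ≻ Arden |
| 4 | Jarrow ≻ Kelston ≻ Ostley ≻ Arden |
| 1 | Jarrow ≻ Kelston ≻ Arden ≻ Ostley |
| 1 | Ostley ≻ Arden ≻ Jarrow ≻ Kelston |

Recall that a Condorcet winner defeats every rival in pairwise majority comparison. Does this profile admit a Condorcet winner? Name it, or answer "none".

Ostley

Head-to-head results (13 organisers):
Arden vs Kelston: 1 for Arden, 12 for Kelston — Kelston by 12–1.
Arden vs Ostley: 1 to 12, Ostley.
Arden vs Jarrow: 1 to 12, Jarrow.
Kelston vs Ostley: Kelston is ranked higher on 4+1 = 5 ballots, Ostley on 8. Ostley wins 8–5.
Kelston vs Jarrow: Kelston preferred on 0 ballots; Jarrow wins 13–0.
Ostley vs Jarrow: 7+1 = 8 for Ostley, 5 for Jarrow — Ostley by 8–5.
Only Ostley has no losses; Ostley is the Condorcet winner.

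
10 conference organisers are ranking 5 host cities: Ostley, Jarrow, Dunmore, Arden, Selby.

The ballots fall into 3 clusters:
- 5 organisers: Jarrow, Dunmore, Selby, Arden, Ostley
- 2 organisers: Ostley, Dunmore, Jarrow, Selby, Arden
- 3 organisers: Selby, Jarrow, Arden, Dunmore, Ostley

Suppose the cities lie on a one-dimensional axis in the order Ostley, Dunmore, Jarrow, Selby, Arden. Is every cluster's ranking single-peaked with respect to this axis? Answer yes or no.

yes

Axis positions: Ostley=1, Dunmore=2, Jarrow=3, Selby=4, Arden=5.
Cluster 1 (peak Jarrow at position 3): ranking walks positions 3-2-4-5-1, expanding outward from the peak — single-peaked.
Cluster 2 (peak Ostley at position 1): ranking walks positions 1-2-3-4-5, expanding outward from the peak — single-peaked.
Cluster 3 (peak Selby at position 4): ranking walks positions 4-3-5-2-1, expanding outward from the peak — single-peaked.
Every ranking is single-peaked on this axis.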